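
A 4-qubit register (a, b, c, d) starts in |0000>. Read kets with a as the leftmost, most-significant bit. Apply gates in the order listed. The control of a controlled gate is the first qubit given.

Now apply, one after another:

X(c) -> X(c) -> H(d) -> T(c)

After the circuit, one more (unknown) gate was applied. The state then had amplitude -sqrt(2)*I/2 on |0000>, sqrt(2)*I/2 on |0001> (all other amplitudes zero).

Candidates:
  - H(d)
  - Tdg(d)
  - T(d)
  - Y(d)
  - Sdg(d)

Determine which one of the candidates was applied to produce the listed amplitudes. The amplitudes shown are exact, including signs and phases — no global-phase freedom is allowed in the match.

The unique candidate consistent with the amplitudes is Y(d). Key observation: gates 1-2 undo each other exactly, leaving only the rest of the circuit to track.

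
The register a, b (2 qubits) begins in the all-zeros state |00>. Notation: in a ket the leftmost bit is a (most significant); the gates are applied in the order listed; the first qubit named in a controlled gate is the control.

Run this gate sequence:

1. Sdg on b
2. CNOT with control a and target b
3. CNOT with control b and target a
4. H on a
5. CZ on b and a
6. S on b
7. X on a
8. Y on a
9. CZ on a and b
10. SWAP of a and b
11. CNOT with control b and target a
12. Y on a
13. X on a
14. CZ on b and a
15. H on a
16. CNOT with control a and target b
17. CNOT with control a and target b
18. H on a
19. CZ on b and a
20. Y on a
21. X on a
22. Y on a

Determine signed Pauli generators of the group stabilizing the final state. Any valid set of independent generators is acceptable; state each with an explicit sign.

One valid set of independent stabilizer generators is +XX, -ZZ (any independent generating set of the same group is equally correct). Key observation: gates 14-19 undo each other exactly, leaving only the rest of the circuit to track.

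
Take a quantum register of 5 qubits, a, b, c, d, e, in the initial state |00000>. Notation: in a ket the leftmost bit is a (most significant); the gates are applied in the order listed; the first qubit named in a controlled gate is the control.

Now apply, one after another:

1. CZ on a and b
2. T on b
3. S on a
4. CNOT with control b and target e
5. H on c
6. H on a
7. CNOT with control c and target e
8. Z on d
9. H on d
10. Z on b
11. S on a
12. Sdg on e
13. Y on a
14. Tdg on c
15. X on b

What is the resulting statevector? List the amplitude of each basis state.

The resulting statevector has amplitude sqrt(2)/4 on |01000>, sqrt(2)/4 on |01010>, -sqrt(2)*exp(I*pi/4)/4 on |01101>, -sqrt(2)*exp(I*pi/4)/4 on |01111>, sqrt(2)*I/4 on |11000>, sqrt(2)*I/4 on |11010>, -sqrt(2)*exp(3*I*pi/4)/4 on |11101>, -sqrt(2)*exp(3*I*pi/4)/4 on |11111>, and 0 on every other basis state.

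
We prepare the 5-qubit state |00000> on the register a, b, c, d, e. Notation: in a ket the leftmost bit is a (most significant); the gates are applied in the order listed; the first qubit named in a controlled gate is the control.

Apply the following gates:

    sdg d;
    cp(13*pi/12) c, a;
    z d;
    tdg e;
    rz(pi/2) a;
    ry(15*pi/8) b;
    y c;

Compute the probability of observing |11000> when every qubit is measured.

A full measurement returns |11000> with probability 0.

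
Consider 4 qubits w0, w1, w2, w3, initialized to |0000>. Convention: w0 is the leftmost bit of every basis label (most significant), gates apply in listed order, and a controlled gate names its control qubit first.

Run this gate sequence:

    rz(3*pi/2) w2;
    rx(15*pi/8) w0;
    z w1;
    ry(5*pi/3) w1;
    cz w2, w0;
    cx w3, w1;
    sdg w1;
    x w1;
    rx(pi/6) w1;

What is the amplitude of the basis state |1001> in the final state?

The final state's coefficient on |1001> equals 0.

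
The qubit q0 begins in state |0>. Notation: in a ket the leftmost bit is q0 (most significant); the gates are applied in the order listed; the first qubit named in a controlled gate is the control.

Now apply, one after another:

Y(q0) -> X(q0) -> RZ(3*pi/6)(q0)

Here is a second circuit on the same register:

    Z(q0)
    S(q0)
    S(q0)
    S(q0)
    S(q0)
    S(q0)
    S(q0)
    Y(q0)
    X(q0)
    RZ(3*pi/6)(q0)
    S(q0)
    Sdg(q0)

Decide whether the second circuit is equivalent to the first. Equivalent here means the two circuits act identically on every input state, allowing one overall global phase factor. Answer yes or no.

Yes: on every input state the two circuits agree up to one overall phase factor.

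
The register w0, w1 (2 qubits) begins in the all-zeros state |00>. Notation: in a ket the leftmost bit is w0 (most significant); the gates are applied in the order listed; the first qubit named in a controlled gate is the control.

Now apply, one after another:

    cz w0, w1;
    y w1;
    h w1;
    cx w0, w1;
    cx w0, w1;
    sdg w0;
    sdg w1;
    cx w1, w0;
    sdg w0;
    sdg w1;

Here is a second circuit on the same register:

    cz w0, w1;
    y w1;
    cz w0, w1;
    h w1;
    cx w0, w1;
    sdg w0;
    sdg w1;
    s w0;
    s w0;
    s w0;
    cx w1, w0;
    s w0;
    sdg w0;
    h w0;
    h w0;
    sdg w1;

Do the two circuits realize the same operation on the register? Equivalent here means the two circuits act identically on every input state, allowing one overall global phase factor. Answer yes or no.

No, they are not equivalent — no single phase factor reconciles the two unitaries.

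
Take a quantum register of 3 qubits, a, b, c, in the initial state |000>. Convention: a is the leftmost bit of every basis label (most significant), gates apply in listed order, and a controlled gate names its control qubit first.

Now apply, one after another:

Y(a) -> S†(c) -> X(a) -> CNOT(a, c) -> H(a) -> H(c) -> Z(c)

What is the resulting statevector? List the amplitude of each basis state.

After the circuit, the state carries amplitude I/2 on |000>, -I/2 on |001>, 0 on |010>, 0 on |011>, I/2 on |100>, -I/2 on |101>, 0 on |110>, 0 on |111>.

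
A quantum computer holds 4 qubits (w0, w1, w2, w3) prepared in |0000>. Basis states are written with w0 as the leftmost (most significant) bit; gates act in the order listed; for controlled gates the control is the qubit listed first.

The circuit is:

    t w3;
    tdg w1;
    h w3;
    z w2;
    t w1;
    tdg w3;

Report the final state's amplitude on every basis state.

The final amplitudes are sqrt(2)/2 on |0000>, -sqrt(2)*exp(3*I*pi/4)/2 on |0001>, and 0 on every other basis state.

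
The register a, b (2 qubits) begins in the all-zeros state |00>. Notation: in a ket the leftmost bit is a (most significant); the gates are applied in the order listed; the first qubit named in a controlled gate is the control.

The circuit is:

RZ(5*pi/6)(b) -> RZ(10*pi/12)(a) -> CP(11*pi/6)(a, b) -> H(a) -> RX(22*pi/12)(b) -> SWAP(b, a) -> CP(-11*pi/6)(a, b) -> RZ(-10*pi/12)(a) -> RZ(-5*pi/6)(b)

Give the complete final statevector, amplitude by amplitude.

The resulting statevector has amplitude -sqrt(3)/4 - 1/4 on |00>, (1 + sqrt(3))*exp(I*pi/6)/4 on |01>, (-1 + sqrt(3))*exp(2*I*pi/3)/4 on |10>, -1/4 + sqrt(3)/4 on |11>.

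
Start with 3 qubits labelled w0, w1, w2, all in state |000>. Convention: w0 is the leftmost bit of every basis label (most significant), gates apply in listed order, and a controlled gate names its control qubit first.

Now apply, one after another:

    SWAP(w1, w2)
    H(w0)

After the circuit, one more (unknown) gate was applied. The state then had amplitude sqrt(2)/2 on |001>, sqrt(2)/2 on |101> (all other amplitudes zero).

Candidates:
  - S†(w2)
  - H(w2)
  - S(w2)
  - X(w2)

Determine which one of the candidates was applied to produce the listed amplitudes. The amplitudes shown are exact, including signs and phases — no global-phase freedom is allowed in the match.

The applied gate was X(w2).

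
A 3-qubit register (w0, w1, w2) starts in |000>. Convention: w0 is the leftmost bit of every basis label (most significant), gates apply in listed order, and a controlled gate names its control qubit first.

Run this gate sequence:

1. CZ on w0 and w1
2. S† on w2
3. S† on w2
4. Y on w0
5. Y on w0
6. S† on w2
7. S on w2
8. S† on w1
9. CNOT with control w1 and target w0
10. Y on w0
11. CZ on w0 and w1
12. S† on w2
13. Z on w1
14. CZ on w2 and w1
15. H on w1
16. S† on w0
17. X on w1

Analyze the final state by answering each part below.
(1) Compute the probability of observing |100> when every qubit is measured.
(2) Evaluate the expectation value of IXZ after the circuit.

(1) A full measurement returns |100> with probability 1/2.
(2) The expectation value of IXZ is 1.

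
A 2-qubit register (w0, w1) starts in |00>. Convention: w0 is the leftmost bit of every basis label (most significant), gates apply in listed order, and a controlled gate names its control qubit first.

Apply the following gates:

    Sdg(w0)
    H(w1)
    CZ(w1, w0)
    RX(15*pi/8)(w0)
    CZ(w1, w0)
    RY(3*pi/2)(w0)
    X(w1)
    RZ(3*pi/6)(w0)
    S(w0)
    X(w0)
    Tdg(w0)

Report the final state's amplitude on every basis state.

The resulting statevector has amplitude (sin(pi/16) - I*cos(pi/16))*exp(I*pi/4)/2 on |00>, -(sin(pi/16) + I*cos(pi/16))*exp(I*pi/4)/2 on |01>, -sin(pi/16)/2 - I*cos(pi/16)/2 on |10>, sin(pi/16)/2 - I*cos(pi/16)/2 on |11>.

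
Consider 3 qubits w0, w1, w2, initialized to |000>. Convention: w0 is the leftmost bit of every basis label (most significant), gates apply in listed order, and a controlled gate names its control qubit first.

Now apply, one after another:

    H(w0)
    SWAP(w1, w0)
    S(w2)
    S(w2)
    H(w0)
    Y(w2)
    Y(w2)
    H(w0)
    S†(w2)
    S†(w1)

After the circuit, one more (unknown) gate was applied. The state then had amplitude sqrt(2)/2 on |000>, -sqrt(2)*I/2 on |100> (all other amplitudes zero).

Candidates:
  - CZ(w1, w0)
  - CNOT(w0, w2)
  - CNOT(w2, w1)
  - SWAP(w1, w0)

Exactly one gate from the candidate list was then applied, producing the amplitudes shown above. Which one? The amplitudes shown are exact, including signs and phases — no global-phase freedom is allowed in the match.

The applied gate was SWAP(w1, w0). Key observation: steps 4-9 multiply out to the identity, so the circuit reduces to the remaining gates.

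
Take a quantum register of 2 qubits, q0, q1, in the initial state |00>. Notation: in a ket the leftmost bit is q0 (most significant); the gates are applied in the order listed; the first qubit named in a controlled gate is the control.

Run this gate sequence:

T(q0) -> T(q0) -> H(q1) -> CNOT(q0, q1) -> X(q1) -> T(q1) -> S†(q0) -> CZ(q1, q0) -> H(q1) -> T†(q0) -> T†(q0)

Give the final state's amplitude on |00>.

The final state's coefficient on |00> equals 1/2 + exp(I*pi/4)/2.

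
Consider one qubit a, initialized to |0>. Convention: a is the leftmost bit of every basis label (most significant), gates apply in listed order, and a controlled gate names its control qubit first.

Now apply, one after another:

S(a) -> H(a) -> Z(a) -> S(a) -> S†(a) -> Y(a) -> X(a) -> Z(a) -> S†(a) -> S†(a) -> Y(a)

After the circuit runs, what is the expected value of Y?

The observable Y averages to 0.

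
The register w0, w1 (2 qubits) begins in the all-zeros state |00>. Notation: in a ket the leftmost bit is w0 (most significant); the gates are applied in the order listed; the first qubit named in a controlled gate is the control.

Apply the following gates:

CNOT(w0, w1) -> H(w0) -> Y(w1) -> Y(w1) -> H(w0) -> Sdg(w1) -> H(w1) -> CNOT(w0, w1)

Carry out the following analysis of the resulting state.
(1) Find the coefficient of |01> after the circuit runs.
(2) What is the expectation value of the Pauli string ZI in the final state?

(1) The final state's coefficient on |01> equals sqrt(2)/2.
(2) In the final state, ZI has expectation 1.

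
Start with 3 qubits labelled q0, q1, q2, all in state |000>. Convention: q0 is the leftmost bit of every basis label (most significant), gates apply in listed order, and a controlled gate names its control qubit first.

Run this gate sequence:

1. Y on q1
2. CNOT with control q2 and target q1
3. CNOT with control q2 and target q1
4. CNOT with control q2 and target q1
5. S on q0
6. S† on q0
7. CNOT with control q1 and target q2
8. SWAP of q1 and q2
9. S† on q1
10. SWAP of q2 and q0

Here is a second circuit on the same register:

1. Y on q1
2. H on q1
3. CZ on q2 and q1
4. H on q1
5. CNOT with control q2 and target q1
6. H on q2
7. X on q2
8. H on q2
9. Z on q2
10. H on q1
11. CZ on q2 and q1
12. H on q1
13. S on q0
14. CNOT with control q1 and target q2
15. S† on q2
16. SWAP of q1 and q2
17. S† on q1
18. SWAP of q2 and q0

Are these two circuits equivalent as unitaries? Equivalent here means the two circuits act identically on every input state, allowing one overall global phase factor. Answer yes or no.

No — the two circuits implement different unitaries, even allowing a global phase.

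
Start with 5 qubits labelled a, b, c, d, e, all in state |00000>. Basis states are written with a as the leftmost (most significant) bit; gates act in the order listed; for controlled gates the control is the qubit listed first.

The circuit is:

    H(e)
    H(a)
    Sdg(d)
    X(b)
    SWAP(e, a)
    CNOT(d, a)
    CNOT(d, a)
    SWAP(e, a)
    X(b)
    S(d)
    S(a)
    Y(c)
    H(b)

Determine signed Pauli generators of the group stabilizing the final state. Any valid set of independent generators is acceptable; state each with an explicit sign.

The final state is stabilized by the group generated by +YIIII, +IXIII, +IIIIX, -IIZII, +IIIZI; other independent generating sets are equally valid. Key observation: gates 3-10 undo each other exactly, leaving only the rest of the circuit to track.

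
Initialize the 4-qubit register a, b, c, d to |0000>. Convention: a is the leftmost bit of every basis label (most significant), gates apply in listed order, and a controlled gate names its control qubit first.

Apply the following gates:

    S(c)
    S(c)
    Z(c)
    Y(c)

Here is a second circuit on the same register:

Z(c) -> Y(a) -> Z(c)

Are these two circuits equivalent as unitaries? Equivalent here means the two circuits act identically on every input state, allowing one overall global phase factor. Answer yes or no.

No: there is an input state on which the two circuits produce genuinely different outputs (not merely differing by a phase).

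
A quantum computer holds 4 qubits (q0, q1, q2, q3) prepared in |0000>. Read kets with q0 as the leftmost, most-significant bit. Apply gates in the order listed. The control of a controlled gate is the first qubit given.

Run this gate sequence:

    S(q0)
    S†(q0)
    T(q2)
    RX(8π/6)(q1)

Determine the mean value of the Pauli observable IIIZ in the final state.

The observable IIIZ averages to 1. Key observation: steps 1-2 multiply out to the identity, so the circuit reduces to the remaining gates.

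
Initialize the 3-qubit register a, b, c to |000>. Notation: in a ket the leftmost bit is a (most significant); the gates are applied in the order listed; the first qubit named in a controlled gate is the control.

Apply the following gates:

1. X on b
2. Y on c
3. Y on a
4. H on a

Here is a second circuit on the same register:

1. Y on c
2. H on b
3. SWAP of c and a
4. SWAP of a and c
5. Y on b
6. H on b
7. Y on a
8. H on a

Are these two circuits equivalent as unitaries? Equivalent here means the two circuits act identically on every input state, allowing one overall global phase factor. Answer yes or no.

No — the two circuits implement different unitaries, even allowing a global phase.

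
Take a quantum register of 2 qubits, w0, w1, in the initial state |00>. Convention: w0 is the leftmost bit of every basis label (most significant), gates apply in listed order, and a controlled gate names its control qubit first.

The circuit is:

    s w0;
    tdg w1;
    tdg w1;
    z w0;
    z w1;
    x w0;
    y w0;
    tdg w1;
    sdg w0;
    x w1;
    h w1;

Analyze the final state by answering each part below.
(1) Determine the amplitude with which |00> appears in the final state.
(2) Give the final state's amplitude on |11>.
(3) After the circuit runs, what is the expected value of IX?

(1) The final state's coefficient on |00> equals -sqrt(2)*I/2.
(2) The amplitude on |11> is 0.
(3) The observable IX averages to -1.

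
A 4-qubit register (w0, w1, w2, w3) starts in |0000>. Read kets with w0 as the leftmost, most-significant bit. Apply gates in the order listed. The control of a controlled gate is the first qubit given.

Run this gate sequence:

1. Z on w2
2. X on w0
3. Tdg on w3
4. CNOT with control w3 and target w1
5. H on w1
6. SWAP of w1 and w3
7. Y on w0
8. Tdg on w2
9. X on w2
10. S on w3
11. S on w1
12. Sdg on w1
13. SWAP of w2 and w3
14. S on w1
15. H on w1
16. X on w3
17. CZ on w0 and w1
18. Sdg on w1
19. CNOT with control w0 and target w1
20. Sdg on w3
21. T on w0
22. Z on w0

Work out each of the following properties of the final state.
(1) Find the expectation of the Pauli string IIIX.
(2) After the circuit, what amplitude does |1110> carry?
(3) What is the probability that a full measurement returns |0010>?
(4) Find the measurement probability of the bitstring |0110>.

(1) In the final state, IIIX has expectation 0. Key observation: gates 11-12 undo each other exactly, leaving only the rest of the circuit to track.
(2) The amplitude on |1110> is 0.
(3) A full measurement returns |0010> with probability 1/4.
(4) Outcome |0110> occurs with probability 1/4.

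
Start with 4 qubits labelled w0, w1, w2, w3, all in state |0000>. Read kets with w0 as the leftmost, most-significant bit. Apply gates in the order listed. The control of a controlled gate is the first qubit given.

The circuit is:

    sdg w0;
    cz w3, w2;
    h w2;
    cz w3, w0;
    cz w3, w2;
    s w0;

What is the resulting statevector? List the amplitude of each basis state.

The resulting statevector has amplitude sqrt(2)/2 on |0000>, sqrt(2)/2 on |0010>, and 0 on every other basis state.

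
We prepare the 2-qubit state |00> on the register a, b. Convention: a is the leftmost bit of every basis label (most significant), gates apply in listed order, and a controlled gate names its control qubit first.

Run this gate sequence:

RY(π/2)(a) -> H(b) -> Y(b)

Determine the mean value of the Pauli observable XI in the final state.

The observable XI averages to 1.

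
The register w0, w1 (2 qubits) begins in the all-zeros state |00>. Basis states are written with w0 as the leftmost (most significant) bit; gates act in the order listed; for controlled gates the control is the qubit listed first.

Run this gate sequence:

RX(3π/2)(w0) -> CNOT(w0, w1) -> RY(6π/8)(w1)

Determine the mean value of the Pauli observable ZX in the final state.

The observable ZX averages to sqrt(2)/2.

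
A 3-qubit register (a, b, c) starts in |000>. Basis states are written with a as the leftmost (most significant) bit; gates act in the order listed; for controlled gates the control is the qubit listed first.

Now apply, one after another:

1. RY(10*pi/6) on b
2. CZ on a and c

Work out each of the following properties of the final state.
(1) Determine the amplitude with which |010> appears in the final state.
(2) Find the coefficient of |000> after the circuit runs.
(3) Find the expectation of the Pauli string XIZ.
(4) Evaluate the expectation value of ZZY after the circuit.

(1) |010> carries amplitude 1/2 in the final state.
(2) |000> carries amplitude -sqrt(3)/2 in the final state.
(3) The observable XIZ averages to 0.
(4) The observable ZZY averages to 0.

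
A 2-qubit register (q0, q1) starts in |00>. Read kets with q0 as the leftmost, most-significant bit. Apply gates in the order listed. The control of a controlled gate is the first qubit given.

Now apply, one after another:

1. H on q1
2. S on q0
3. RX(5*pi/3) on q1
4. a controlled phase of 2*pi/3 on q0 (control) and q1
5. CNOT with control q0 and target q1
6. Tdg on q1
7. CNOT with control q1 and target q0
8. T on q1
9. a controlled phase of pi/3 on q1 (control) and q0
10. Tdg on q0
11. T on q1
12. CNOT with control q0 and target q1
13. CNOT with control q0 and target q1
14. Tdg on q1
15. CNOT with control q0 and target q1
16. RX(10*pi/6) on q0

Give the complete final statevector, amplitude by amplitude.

The final amplitudes are 3*sqrt(2)/8 - sqrt(2)*exp(I*pi/12)/8 + sqrt(6)*exp(7*I*pi/12)/8 + sqrt(6)*I/8 on |00>, 0 on |01>, -sqrt(2)/8 + 3*sqrt(2)*exp(I*pi/12)/8 + sqrt(6)*exp(7*I*pi/12)/8 + sqrt(6)*I/8 on |10>, 0 on |11>. Key observation: the block from step 11 through step 14 cancels to the identity and can be dropped.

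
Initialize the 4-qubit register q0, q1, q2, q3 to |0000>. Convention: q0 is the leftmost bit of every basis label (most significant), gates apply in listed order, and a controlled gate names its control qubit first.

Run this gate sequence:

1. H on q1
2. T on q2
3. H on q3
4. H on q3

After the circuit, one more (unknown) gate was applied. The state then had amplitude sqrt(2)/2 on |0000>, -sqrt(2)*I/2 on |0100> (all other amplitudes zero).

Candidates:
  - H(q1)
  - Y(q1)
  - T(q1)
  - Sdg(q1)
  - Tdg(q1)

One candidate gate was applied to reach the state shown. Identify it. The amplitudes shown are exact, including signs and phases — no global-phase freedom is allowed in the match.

The unique candidate consistent with the amplitudes is Sdg(q1).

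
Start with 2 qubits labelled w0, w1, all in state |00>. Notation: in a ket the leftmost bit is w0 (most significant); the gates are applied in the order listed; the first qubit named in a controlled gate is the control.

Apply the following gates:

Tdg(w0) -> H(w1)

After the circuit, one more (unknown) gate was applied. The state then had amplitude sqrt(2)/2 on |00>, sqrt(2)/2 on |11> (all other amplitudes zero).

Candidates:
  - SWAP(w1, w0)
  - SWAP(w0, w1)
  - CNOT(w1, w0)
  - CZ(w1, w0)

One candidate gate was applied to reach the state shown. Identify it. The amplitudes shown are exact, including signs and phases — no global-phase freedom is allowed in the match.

The applied gate was CNOT(w1, w0).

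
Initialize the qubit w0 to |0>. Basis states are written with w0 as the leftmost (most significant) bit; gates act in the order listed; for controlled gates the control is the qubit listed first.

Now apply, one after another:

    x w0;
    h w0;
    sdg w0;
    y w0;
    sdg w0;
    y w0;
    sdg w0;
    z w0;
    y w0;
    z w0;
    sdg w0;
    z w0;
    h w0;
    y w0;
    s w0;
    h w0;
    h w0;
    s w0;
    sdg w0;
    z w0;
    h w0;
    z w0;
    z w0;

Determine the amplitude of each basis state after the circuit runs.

After the circuit, the state carries amplitude sqrt(2)/2 on |0>, sqrt(2)/2 on |1>. Key observation: steps 16-17 multiply out to the identity, so the circuit reduces to the remaining gates.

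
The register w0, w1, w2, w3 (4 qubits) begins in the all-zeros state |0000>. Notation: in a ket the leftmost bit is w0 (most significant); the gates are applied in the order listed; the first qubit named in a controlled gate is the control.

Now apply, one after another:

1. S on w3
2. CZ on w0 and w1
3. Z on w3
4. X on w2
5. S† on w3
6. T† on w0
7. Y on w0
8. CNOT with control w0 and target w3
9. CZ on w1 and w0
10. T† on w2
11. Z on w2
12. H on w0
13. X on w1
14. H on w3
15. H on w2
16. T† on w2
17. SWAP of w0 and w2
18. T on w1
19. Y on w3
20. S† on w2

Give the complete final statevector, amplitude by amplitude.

After the circuit, the state carries amplitude 0 on |0000>, 0 on |0001>, 0 on |0010>, 0 on |0011>, sqrt(2)/4 on |0100>, sqrt(2)/4 on |0101>, sqrt(2)*I/4 on |0110>, sqrt(2)*I/4 on |0111>, 0 on |1000>, 0 on |1001>, 0 on |1010>, 0 on |1011>, sqrt(2)*exp(3*I*pi/4)/4 on |1100>, sqrt(2)*exp(3*I*pi/4)/4 on |1101>, -sqrt(2)*exp(I*pi/4)/4 on |1110>, -sqrt(2)*exp(I*pi/4)/4 on |1111>.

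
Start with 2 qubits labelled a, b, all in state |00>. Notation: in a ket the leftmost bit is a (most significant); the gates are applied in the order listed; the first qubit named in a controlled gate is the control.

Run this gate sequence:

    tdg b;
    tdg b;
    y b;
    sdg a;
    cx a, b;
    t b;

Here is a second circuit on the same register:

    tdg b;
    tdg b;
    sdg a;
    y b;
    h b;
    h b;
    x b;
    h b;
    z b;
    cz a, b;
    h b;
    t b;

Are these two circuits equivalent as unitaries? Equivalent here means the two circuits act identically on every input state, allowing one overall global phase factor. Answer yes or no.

Yes — the two circuits implement the same unitary up to a global phase.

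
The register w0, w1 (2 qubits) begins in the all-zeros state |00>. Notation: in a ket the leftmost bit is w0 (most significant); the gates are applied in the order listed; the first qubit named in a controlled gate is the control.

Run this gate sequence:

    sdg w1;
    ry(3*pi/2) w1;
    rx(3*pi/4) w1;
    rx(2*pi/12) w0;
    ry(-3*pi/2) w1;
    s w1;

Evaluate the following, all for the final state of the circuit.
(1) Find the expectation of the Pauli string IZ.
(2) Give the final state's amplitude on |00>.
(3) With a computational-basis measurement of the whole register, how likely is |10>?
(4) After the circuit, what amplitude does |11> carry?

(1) The expectation value of IZ is 1.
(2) The final state's coefficient on |00> equals sqrt(4 - 2*sqrt(2))/8 + sqrt(12 - 6*sqrt(2))/8 + I*sqrt(2*sqrt(2) + 4)/8 + I*sqrt(6*sqrt(2) + 12)/8.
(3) The probability of measuring |10> is 1/2 - sqrt(3)/4.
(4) The amplitude on |11> is 0.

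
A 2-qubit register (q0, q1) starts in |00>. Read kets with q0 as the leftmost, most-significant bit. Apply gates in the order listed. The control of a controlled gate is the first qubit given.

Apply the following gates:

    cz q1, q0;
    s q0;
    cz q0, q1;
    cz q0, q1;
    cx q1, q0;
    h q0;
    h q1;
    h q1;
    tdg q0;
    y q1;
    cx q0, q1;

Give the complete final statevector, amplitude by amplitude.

The resulting statevector has amplitude 0 on |00>, sqrt(2)*I/2 on |01>, sqrt(2)*exp(I*pi/4)/2 on |10>, 0 on |11>.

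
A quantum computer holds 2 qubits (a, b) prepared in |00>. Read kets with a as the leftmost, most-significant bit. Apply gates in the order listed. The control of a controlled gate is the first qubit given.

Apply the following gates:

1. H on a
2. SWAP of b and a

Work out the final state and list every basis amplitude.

After the circuit, the state carries amplitude sqrt(2)/2 on |00>, sqrt(2)/2 on |01>, 0 on |10>, 0 on |11>.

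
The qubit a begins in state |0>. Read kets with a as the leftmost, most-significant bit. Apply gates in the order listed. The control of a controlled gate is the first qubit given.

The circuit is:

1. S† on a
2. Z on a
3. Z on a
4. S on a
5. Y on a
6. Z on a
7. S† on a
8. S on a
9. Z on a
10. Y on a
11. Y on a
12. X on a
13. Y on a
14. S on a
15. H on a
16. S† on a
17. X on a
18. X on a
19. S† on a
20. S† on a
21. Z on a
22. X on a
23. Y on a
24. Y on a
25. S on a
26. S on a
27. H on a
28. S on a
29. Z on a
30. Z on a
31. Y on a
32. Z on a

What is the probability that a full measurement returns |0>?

Outcome |0> occurs with probability 1/2. Key observation: gates 5-10 undo each other exactly, leaving only the rest of the circuit to track.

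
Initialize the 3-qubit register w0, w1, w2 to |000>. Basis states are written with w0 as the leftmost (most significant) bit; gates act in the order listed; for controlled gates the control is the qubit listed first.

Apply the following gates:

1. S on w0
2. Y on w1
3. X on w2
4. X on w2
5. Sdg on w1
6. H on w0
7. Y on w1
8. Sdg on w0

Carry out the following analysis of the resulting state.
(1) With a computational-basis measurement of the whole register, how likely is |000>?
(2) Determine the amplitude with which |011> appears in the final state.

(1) The probability of measuring |000> is 1/2.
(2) The amplitude on |011> is 0.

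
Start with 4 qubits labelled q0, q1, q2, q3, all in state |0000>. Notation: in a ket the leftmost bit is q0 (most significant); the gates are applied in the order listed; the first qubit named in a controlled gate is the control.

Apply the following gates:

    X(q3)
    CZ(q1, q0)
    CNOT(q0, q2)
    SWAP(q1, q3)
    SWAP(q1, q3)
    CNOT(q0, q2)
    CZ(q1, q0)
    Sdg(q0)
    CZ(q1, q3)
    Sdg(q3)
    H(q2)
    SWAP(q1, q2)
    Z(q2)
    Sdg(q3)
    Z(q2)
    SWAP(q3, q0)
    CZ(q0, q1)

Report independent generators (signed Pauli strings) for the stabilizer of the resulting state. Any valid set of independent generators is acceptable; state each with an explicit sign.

One valid set of independent stabilizer generators is -IXII, -ZIII, +IIZI, +IIIZ (any independent generating set of the same group is equally correct). Key observation: gates 2-7 undo each other exactly, leaving only the rest of the circuit to track.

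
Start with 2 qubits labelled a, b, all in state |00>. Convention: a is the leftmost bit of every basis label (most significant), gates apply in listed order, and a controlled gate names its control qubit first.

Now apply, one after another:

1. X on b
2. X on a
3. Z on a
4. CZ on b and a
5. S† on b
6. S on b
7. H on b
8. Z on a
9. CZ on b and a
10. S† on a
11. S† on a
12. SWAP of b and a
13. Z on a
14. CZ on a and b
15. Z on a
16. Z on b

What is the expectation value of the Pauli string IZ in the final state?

In the final state, IZ has expectation -1.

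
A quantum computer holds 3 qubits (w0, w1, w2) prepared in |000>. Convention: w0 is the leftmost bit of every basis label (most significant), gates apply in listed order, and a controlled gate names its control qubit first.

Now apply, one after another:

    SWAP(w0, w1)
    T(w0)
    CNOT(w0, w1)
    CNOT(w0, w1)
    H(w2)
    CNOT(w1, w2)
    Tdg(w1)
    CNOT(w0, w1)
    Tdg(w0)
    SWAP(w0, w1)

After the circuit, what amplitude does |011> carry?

|011> carries amplitude 0 in the final state.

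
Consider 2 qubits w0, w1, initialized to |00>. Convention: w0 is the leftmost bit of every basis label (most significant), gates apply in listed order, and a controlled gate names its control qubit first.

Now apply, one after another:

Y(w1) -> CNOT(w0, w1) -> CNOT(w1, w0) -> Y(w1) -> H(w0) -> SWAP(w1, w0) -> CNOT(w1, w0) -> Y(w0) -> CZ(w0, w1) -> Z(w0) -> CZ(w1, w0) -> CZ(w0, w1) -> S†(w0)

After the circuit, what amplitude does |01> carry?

The final state's coefficient on |01> equals sqrt(2)*I/2.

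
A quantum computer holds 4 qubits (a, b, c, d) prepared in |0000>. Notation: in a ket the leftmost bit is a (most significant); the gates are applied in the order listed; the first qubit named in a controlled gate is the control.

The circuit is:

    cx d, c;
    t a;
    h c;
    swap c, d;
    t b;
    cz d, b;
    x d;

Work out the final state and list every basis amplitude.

The resulting statevector has amplitude sqrt(2)/2 on |0000>, sqrt(2)/2 on |0001>, and 0 on every other basis state.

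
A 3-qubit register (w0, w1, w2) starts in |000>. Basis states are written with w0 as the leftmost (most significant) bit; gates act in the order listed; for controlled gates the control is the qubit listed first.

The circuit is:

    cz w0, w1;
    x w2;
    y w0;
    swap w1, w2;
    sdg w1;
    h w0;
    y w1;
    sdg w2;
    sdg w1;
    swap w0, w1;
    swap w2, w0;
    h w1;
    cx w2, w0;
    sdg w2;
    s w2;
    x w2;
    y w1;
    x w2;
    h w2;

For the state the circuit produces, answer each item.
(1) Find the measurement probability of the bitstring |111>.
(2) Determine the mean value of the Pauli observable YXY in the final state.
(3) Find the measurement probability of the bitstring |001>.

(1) Outcome |111> occurs with probability 0.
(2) The observable YXY averages to 0.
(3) Outcome |001> occurs with probability 1/2.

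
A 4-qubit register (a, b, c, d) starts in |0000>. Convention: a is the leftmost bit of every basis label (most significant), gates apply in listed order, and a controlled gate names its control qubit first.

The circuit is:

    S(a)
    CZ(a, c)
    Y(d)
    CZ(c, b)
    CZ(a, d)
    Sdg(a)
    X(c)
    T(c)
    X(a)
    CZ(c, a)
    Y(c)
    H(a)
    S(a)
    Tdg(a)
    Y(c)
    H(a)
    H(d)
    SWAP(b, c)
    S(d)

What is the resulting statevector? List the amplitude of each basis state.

The resulting statevector has amplitude sqrt(2)*(-1 - exp(3*I*pi/4))/4 on |0100>, sqrt(2)*(-exp(I*pi/4) + I)/4 on |0101>, sqrt(2)*(1 - exp(3*I*pi/4))/4 on |1100>, sqrt(2)*(-I - exp(I*pi/4))/4 on |1101>, and 0 on every other basis state.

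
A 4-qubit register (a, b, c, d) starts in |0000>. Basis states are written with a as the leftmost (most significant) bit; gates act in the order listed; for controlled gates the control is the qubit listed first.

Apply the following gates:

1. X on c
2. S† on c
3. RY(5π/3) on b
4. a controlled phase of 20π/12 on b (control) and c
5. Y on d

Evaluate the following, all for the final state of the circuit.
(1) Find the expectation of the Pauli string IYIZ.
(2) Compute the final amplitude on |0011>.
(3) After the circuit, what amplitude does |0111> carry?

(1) The observable IYIZ averages to -3/4.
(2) |0011> carries amplitude -sqrt(3)/2 in the final state.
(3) |0111> carries amplitude -exp(2*I*pi/3)/2 in the final state.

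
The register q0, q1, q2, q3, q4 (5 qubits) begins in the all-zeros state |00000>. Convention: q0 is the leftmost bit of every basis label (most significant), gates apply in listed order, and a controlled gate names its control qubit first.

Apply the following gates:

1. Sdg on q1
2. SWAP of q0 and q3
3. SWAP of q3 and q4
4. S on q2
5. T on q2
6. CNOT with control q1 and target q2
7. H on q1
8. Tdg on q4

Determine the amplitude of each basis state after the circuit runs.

The final amplitudes are sqrt(2)/2 on |00000>, sqrt(2)/2 on |01000>, and 0 on every other basis state.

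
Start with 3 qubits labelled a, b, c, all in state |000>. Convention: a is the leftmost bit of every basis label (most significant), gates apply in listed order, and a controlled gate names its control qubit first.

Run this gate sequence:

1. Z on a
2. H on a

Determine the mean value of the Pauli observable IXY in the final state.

In the final state, IXY has expectation 0.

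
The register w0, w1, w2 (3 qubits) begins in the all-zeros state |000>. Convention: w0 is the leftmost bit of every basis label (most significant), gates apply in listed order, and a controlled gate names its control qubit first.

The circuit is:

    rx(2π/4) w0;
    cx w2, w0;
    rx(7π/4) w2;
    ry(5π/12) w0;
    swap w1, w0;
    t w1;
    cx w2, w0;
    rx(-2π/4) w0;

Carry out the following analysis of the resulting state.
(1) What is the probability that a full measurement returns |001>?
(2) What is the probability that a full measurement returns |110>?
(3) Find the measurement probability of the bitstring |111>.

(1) Outcome |001> occurs with probability 1/8 - sqrt(2)/16.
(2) Outcome |110> occurs with probability sqrt(2)/16 + 1/8.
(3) Outcome |111> occurs with probability 1/8 - sqrt(2)/16.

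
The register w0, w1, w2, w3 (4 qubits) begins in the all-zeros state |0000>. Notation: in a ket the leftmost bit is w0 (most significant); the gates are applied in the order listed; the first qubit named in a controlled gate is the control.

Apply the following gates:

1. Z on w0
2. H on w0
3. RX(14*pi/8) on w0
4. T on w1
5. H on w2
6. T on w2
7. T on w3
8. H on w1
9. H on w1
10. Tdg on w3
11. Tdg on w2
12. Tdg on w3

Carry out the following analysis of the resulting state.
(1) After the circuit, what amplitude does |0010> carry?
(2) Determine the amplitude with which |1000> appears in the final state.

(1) |0010> carries amplitude -sqrt(sqrt(2) + 2)/4 - I*sqrt(2 - sqrt(2))/4 in the final state. Key observation: the block from step 6 through step 11 cancels to the identity and can be dropped.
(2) |1000> carries amplitude -sqrt(sqrt(2) + 2)/4 - I*sqrt(2 - sqrt(2))/4 in the final state.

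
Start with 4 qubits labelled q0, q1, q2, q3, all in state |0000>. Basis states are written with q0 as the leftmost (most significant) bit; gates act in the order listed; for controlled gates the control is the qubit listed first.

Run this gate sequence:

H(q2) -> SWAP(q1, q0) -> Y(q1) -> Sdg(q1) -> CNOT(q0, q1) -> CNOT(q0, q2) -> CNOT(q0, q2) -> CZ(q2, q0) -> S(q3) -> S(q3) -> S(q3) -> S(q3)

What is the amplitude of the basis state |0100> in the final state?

|0100> carries amplitude sqrt(2)/2 in the final state. Key observation: the block from step 9 through step 12 cancels to the identity and can be dropped.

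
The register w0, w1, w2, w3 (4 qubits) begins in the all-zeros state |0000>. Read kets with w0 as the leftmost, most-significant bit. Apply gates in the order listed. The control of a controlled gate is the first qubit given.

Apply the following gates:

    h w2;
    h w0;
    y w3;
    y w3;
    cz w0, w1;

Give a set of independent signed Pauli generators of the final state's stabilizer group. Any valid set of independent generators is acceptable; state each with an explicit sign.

The stabilizer group can be generated by +XIII, +IIXI, +IZII, +IIIZ, among other valid generating sets.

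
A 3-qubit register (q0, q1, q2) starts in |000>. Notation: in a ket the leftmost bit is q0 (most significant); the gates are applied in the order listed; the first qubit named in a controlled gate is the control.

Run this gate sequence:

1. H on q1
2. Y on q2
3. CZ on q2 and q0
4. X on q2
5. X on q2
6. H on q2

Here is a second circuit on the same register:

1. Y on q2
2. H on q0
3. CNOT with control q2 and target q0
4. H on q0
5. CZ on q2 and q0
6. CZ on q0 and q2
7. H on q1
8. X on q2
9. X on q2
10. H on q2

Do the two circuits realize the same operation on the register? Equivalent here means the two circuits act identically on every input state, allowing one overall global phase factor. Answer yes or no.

Yes, they are equivalent — the unitaries differ by at most a global phase.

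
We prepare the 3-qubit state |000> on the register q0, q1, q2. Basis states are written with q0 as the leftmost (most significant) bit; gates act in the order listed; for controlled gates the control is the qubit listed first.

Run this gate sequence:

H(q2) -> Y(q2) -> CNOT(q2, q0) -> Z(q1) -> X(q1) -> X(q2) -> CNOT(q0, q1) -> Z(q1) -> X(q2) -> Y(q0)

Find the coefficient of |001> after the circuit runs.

The amplitude on |001> is sqrt(2)/2.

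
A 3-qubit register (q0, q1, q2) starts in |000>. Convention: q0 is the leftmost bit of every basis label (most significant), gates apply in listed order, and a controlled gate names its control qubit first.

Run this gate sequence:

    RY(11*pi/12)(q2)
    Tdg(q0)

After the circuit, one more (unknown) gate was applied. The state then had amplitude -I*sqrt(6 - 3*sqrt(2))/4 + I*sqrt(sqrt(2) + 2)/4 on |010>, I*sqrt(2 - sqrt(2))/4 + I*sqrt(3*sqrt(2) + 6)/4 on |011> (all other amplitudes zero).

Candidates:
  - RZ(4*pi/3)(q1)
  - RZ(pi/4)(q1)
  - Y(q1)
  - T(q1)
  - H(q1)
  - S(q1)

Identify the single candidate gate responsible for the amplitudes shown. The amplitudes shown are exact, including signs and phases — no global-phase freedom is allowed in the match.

The unique candidate consistent with the amplitudes is Y(q1).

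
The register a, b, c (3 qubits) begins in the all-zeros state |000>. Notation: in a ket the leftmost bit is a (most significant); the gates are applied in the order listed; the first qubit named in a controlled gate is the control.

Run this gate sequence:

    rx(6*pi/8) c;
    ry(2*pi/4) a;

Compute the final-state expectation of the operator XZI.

The observable XZI averages to 1.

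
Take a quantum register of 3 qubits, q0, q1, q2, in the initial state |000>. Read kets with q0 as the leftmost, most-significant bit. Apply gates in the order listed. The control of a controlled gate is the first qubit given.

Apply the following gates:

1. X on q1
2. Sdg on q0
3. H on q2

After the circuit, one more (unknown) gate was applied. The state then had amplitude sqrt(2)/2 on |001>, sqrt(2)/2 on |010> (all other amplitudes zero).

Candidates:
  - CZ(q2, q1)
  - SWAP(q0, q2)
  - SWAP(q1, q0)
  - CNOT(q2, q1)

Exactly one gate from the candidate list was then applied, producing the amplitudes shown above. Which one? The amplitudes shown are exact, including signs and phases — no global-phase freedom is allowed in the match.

The unique candidate consistent with the amplitudes is CNOT(q2, q1).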